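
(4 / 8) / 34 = 1 / 68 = 0.01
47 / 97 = 0.48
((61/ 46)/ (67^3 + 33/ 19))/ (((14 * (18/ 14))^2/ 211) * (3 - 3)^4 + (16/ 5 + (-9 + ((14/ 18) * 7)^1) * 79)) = -0.00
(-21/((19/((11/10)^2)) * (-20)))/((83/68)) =43197/788500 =0.05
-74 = -74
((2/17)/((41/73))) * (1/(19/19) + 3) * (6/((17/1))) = 3504/11849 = 0.30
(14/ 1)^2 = 196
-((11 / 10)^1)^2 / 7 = -121 / 700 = -0.17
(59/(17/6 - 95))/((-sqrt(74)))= 0.07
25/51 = 0.49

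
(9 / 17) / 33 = 3 / 187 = 0.02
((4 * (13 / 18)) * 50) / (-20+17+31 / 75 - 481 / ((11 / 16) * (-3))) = 178750 / 285399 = 0.63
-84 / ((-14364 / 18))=2 / 19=0.11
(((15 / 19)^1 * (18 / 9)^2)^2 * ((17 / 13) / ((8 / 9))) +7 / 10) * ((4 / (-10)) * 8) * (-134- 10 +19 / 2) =776173676 / 117325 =6615.59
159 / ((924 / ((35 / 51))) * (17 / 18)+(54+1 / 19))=5035 / 41979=0.12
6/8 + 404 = 1619/4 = 404.75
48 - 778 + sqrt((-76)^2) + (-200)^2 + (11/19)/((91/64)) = 68029938/1729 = 39346.41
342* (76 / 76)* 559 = 191178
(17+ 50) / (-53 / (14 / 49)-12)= -134 / 395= -0.34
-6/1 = -6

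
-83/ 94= -0.88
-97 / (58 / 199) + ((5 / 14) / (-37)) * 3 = -2499956 / 7511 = -332.84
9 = 9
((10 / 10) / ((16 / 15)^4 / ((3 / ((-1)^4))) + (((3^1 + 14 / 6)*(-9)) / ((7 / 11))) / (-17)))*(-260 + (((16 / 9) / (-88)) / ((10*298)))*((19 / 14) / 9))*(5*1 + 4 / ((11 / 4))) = -2187277551049875 / 6345399146944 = -344.70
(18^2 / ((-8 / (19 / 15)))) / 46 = -513 / 460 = -1.12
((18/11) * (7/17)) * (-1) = -126/187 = -0.67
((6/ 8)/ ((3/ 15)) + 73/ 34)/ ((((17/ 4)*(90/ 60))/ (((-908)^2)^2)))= 545152191611392/ 867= 628779921120.41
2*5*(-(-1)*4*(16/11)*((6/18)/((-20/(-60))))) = 640/11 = 58.18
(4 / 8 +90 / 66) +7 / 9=523 / 198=2.64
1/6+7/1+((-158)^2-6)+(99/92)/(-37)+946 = 264604537/10212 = 25911.14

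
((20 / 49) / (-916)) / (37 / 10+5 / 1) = -50 / 976227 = -0.00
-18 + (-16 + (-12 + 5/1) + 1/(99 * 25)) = -101474/2475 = -41.00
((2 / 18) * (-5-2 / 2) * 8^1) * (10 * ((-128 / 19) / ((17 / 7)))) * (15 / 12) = 179200 / 969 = 184.93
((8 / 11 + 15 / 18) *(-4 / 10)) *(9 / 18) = -103 / 330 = -0.31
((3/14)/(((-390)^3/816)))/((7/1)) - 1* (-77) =3108480358/40369875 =77.00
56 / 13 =4.31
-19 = -19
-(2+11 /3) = -5.67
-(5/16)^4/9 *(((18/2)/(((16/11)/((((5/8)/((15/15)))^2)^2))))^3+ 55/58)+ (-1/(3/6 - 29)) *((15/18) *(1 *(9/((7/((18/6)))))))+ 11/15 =2702942619064651564634921/3201709135153398326231040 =0.84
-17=-17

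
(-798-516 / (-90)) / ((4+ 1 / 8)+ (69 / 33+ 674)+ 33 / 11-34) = -1.22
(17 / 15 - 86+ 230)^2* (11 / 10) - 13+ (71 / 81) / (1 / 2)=468965821 / 20250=23158.81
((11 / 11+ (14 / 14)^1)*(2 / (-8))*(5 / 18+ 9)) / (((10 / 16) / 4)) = -1336 / 45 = -29.69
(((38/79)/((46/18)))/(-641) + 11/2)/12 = 12810983/27952728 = 0.46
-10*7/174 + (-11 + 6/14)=-6683/609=-10.97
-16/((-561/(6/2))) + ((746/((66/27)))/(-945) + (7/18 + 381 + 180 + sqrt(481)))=sqrt(481) + 66109259/117810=583.08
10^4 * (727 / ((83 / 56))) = 407120000 / 83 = 4905060.24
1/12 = 0.08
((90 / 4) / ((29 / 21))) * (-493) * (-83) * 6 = 4000185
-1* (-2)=2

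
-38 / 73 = -0.52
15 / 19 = 0.79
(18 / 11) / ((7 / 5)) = 90 / 77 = 1.17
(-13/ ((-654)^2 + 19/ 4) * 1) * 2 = -0.00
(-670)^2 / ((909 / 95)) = 42645500 / 909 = 46914.74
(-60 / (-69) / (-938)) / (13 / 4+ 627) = -0.00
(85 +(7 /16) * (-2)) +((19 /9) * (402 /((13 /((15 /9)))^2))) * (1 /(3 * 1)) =9721897 /109512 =88.77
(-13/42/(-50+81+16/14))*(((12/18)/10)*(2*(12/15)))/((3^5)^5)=-52/42893985853051875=-0.00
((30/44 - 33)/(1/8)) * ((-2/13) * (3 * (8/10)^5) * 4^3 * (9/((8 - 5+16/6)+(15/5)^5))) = 90.57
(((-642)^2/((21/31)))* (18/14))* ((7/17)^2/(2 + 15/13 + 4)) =5358132/289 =18540.25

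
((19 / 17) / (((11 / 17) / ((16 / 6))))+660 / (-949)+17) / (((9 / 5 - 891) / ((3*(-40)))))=65485700 / 23205897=2.82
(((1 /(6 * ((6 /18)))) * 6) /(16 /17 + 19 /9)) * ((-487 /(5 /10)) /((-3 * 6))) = 24837 /467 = 53.18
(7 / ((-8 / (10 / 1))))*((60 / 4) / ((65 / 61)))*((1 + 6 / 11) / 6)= -36295 / 1144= -31.73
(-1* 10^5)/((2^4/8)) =-50000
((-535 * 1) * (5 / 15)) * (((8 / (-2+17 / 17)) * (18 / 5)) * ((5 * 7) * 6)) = 1078560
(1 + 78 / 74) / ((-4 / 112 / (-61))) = 129808 / 37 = 3508.32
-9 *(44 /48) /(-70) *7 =33 /40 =0.82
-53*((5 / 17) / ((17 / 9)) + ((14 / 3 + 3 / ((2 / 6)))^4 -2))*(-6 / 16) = 10819973267 / 15606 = 693321.37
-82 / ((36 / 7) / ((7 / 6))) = -2009 / 108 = -18.60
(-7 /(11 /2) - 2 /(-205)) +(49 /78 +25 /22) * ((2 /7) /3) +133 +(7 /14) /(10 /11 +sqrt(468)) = 363 * sqrt(13) /56528 +13770585183829 /104398454160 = 131.93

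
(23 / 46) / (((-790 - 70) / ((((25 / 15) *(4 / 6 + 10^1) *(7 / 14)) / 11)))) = -2 / 4257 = -0.00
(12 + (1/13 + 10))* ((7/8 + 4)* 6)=2583/4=645.75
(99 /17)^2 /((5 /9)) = 88209 /1445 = 61.04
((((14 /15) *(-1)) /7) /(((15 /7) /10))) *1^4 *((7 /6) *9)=-98 /15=-6.53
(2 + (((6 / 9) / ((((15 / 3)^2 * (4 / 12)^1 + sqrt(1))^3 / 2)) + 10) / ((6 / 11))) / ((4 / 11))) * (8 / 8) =52.42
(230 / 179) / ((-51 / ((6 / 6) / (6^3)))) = -115 / 985932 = -0.00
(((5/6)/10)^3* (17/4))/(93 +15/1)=0.00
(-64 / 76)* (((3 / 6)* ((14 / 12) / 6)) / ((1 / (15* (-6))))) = 140 / 19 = 7.37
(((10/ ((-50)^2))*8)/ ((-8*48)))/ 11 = -1/ 132000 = -0.00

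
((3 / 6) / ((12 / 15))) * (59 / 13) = 295 / 104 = 2.84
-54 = -54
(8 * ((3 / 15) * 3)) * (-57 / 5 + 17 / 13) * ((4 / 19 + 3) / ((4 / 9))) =-2160864 / 6175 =-349.94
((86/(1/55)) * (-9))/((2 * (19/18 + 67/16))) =-613008/151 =-4059.66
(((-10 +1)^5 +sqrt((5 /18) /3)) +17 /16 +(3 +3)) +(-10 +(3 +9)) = -944639 /16 +sqrt(30) /18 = -59039.63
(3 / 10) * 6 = 9 / 5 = 1.80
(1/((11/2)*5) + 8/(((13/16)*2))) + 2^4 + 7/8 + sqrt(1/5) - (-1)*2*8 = sqrt(5)/5 + 216413/5720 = 38.28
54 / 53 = 1.02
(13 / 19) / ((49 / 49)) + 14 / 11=409 / 209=1.96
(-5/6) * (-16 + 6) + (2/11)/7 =1931/231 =8.36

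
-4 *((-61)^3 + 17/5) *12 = 54474624/5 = 10894924.80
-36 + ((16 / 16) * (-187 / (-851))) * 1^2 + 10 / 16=-239337 / 6808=-35.16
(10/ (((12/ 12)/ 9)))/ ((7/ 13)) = 1170/ 7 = 167.14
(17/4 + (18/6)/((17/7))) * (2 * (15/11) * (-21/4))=-78.54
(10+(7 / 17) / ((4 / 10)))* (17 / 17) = 375 / 34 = 11.03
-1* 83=-83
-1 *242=-242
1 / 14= 0.07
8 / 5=1.60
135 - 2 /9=1213 /9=134.78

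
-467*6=-2802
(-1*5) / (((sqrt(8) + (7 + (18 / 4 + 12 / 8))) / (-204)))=13260 / 161 - 2040*sqrt(2) / 161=64.44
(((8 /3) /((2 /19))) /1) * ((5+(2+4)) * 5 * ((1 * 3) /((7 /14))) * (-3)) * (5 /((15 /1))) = -8360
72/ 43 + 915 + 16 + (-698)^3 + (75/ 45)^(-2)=-365572518388/ 1075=-340067458.97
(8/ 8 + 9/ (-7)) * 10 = -20/ 7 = -2.86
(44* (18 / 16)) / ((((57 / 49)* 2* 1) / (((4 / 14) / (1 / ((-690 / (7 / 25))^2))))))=4909781250 / 133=36915648.50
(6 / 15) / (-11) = -2 / 55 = -0.04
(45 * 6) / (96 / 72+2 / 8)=3240 / 19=170.53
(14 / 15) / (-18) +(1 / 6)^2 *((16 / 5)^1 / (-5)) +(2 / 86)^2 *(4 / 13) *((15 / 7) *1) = -7867673 / 113574825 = -0.07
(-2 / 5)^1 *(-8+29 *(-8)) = 96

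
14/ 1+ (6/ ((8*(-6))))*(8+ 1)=103/ 8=12.88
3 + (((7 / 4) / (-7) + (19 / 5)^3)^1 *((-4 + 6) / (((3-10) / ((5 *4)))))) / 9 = -49897 / 1575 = -31.68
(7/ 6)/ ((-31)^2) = 7/ 5766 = 0.00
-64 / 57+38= 2102 / 57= 36.88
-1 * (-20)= 20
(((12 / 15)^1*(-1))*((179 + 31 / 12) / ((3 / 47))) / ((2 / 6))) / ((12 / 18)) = -10241.30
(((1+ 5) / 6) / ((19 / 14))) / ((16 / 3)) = 21 / 152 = 0.14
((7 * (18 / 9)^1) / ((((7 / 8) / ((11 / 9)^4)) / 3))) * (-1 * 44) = -10307264 / 2187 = -4712.97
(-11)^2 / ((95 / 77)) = 9317 / 95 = 98.07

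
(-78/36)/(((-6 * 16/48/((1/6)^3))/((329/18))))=4277/46656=0.09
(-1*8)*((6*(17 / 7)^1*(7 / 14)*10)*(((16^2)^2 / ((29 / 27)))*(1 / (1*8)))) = -902430720 / 203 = -4445471.53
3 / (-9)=-1 / 3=-0.33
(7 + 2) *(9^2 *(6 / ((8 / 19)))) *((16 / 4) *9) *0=0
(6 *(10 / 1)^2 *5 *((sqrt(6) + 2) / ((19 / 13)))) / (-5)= -7800 *sqrt(6) / 19 -15600 / 19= -1826.63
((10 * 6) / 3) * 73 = 1460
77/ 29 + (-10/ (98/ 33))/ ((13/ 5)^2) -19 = -16.84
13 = 13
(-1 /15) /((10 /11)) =-11 /150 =-0.07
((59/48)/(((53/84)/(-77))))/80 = -31801/16960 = -1.88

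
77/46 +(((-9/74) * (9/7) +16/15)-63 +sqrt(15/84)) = -5398453/89355 +sqrt(35)/14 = -59.99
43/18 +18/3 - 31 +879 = 15415/18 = 856.39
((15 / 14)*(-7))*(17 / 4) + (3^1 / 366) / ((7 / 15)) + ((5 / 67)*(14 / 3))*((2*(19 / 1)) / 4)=-19602185 / 686616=-28.55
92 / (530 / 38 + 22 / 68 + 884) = 59432 / 580283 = 0.10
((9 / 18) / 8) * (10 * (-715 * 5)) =-17875 / 8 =-2234.38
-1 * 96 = -96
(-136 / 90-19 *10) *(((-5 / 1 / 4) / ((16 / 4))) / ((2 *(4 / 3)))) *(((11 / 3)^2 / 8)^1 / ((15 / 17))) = 8863613 / 207360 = 42.75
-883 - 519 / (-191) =-168134 / 191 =-880.28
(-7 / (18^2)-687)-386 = -347659 / 324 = -1073.02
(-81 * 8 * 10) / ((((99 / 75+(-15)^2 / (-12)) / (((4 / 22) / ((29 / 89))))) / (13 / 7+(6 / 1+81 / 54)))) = 2518344000 / 1297373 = 1941.11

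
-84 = -84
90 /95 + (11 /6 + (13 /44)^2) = 316489 /110352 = 2.87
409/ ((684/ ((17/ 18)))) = 6953/ 12312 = 0.56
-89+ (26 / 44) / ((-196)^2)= -75218515 / 845152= -89.00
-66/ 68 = -33/ 34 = -0.97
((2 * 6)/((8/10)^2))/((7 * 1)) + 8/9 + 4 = 1907/252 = 7.57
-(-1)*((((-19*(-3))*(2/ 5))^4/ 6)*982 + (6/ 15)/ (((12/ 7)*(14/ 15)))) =110570592433/ 2500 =44228236.97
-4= -4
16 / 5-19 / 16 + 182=14721 / 80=184.01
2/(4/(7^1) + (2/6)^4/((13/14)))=7371/2155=3.42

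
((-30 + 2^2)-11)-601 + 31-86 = -693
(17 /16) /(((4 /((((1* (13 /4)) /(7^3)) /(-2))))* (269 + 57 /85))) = -0.00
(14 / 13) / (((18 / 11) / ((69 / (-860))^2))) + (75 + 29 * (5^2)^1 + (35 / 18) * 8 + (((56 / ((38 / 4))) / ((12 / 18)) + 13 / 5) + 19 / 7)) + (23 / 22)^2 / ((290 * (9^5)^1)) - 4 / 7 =219693986115388793479 / 264964573337864400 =829.14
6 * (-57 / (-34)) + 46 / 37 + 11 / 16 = 120663 / 10064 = 11.99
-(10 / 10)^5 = -1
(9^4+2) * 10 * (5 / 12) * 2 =164075 / 3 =54691.67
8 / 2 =4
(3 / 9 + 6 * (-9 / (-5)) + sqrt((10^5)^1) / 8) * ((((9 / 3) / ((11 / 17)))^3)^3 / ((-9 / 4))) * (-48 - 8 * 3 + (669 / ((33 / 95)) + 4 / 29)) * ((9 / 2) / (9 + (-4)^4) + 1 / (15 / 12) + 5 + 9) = -6022906271352255773852235 * sqrt(10) / 39865821611737 - 134110046308776895231109766 / 996645540293425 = -612316586405.17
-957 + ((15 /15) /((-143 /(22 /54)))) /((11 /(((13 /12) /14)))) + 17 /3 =-47467729 /49896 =-951.33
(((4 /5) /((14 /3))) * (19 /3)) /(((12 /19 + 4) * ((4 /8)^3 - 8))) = -722 /24255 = -0.03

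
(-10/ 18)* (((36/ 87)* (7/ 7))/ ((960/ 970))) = -0.23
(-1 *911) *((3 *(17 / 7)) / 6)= -15487 / 14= -1106.21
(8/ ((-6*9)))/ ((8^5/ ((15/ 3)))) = -5/ 221184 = -0.00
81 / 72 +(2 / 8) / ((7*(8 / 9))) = 261 / 224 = 1.17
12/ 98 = 6/ 49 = 0.12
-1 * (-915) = 915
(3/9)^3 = 1/27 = 0.04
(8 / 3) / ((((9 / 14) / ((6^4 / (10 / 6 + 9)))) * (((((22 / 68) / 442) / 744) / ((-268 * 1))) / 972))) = -1467931254386688 / 11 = -133448295853335.27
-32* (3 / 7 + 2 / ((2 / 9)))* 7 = -2112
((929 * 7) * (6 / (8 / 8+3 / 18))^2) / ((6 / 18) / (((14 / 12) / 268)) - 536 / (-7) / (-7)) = 175581 / 67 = 2620.61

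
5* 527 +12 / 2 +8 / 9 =23777 / 9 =2641.89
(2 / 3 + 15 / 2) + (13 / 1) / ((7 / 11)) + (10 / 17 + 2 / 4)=10597 / 357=29.68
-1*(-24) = 24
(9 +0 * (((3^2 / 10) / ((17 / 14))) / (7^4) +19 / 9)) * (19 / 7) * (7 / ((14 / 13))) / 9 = 247 / 14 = 17.64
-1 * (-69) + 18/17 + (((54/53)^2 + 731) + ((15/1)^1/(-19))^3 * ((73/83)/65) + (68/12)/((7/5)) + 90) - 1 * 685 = 1566997674824149/7421679621993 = 211.14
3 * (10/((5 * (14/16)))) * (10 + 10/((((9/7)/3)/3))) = 3840/7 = 548.57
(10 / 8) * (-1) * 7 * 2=-35 / 2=-17.50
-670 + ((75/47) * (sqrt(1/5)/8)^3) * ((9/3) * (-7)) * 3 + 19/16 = -10701/16- 189 * sqrt(5)/24064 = -668.83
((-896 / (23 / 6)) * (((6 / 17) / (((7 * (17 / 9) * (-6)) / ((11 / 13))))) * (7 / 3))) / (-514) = -88704 / 22207627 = -0.00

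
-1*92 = -92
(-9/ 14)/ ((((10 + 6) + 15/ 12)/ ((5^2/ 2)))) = -75/ 161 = -0.47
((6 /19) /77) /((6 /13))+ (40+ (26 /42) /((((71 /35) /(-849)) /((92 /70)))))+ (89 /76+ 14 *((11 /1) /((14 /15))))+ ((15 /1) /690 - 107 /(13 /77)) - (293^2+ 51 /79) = -850095494828519 /9814336532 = -86617.72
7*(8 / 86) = 28 / 43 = 0.65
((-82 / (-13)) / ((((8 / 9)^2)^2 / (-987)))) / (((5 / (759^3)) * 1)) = -116090417972224773 / 133120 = -872073452315.39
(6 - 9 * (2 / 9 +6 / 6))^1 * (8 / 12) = -3.33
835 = 835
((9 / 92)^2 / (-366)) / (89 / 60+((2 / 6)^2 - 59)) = 1215 / 2667484616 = 0.00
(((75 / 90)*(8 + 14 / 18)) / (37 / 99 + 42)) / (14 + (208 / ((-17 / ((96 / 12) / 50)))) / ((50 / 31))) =9233125 / 683889036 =0.01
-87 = -87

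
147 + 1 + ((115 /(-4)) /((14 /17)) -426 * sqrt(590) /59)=6333 /56 -426 * sqrt(590) /59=-62.29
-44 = -44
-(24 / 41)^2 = -576 / 1681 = -0.34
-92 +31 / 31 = -91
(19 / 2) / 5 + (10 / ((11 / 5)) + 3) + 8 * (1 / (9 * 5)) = 9527 / 990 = 9.62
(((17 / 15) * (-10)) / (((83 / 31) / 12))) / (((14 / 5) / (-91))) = 137020 / 83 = 1650.84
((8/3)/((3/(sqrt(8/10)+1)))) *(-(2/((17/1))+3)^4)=-159.09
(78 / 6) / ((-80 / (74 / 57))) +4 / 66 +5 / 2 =19643 / 8360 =2.35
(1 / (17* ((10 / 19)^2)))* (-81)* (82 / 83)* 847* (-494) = 250816695129 / 35275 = 7110324.45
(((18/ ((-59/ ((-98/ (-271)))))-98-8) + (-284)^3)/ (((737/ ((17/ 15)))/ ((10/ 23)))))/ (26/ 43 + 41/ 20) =-3569722429422320/ 618760437537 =-5769.15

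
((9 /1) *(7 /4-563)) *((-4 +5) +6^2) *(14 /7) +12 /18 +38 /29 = -65039551 /174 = -373790.52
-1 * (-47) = 47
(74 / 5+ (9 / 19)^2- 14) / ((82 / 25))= 9245 / 29602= 0.31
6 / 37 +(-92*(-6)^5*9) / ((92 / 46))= 119112774 / 37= 3219264.16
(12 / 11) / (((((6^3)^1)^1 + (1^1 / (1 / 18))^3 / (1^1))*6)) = 1 / 33264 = 0.00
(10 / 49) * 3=30 / 49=0.61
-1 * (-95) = 95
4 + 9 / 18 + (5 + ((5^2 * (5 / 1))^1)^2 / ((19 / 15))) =469111 / 38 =12345.03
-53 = -53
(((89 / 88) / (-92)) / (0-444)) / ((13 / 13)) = 89 / 3594624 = 0.00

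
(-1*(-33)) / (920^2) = 33 / 846400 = 0.00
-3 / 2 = -1.50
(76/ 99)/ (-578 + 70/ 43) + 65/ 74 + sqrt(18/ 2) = 87993245/ 22695948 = 3.88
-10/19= -0.53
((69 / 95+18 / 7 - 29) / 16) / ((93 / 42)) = -4273 / 5890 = -0.73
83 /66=1.26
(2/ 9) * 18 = 4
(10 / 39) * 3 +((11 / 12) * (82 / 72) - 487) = -2724809 / 5616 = -485.19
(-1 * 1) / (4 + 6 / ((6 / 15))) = -1 / 19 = -0.05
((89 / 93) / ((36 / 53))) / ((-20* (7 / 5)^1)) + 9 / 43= 640865 / 4030992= 0.16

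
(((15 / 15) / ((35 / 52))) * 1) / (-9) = -52 / 315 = -0.17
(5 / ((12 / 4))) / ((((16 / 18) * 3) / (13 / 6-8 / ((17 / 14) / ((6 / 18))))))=-5 / 272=-0.02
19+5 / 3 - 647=-1879 / 3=-626.33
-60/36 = -5/3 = -1.67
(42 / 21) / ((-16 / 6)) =-3 / 4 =-0.75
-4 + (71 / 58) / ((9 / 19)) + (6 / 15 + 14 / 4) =3242 / 1305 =2.48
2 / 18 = 1 / 9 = 0.11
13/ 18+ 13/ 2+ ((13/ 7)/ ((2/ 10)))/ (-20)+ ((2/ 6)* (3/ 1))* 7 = 3467/ 252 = 13.76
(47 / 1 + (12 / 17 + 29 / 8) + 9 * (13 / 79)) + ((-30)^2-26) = 9957667 / 10744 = 926.81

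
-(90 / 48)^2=-225 / 64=-3.52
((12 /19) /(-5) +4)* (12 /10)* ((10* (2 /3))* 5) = 2944 /19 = 154.95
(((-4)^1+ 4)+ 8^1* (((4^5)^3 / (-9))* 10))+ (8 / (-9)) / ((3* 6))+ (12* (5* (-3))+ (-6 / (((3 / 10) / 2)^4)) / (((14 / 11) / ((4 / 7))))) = -37881633385336 / 3969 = -9544377270.18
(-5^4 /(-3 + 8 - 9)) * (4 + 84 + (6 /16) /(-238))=104718125 /7616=13749.75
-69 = -69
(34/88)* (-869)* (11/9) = -14773/36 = -410.36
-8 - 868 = -876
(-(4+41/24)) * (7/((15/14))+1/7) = -96037/2520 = -38.11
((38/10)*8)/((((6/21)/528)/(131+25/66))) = 36903776/5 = 7380755.20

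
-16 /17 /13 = -16 /221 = -0.07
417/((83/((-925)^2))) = 356795625/83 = 4298742.47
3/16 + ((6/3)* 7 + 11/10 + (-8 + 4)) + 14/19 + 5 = 25877/1520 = 17.02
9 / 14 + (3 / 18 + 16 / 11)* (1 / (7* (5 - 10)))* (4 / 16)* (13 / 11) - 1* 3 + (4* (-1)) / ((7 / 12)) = -937931 / 101640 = -9.23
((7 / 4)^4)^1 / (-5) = -2401 / 1280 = -1.88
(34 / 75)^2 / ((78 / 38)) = 21964 / 219375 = 0.10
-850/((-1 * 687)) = 850/687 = 1.24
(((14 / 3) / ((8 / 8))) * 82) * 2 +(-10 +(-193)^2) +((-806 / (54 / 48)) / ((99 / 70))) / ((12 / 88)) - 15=8328688 / 243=34274.44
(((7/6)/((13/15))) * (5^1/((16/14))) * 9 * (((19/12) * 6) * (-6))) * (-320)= 12568500/13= 966807.69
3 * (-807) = -2421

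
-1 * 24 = -24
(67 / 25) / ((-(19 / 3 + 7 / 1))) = -201 / 1000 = -0.20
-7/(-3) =7/3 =2.33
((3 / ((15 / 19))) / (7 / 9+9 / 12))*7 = 4788 / 275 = 17.41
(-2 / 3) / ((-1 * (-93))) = -2 / 279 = -0.01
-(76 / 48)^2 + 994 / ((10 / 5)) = 71207 / 144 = 494.49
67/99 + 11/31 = 3166/3069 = 1.03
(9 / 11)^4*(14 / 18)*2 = 0.70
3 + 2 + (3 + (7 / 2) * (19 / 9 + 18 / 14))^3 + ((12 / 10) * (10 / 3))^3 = 2456405 / 729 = 3369.55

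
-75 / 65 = -15 / 13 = -1.15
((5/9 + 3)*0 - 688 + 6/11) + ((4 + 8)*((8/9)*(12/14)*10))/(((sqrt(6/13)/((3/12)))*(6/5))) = -7562/11 + 200*sqrt(78)/63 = -659.42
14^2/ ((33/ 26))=5096/ 33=154.42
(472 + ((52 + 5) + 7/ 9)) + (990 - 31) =13399/ 9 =1488.78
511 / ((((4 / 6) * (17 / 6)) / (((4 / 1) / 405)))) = 2044 / 765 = 2.67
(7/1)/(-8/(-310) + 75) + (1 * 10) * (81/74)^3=31120470965/2356174948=13.21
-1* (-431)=431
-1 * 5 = -5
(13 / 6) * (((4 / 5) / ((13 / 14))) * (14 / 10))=196 / 75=2.61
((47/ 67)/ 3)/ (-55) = -47/ 11055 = -0.00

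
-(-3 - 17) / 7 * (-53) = -1060 / 7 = -151.43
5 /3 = 1.67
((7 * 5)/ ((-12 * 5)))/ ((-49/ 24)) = 2/ 7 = 0.29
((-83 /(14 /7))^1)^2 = 6889 /4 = 1722.25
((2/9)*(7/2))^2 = 49/81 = 0.60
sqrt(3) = 1.73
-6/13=-0.46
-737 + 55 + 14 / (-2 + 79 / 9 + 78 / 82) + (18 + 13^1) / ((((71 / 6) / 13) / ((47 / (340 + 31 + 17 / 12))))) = -305819137399 / 452468374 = -675.89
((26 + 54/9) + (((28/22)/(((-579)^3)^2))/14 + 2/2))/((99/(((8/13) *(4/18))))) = 218825530526817841984/4800485075932066408173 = 0.05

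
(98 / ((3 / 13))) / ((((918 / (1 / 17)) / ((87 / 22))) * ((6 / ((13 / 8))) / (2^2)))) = 240149 / 2059992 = 0.12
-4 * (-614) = 2456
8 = 8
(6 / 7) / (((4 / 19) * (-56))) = -57 / 784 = -0.07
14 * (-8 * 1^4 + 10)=28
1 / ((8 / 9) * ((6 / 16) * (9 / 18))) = 6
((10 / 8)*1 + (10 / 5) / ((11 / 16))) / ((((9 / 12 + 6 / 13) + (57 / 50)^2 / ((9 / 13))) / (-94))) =-69883125 / 552112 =-126.57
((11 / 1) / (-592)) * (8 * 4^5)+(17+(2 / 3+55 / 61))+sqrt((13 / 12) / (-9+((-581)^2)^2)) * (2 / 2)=-904930 / 6771+sqrt(6573890118) / 26295560472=-133.65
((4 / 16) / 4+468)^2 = 56085121 / 256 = 219082.50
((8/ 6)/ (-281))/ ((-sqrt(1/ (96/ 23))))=16 * sqrt(138)/ 19389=0.01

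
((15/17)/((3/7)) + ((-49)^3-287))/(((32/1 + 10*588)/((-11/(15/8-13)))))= -22053647/1118107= -19.72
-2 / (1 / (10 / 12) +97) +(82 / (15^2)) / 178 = -180119 / 9832275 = -0.02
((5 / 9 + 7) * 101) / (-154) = -3434 / 693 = -4.96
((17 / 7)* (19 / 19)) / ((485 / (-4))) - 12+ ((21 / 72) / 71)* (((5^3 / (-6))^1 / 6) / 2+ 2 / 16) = -12.03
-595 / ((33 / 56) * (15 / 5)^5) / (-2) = 16660 / 8019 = 2.08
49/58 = 0.84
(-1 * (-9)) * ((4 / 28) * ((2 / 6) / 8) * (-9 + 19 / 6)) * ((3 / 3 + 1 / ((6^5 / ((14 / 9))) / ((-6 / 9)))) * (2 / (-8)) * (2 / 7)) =262405 / 11757312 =0.02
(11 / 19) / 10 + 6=1151 / 190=6.06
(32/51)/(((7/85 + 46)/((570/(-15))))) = -6080/11751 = -0.52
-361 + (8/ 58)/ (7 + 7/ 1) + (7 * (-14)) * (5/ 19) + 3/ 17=-25349182/ 65569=-386.60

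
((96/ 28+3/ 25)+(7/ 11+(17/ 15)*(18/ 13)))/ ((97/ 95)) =5.64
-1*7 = -7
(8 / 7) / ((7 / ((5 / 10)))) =4 / 49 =0.08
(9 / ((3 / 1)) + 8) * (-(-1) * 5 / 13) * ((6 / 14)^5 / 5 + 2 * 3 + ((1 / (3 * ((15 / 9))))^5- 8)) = -1153625748 / 136556875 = -8.45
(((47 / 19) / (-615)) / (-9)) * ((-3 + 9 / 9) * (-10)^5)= 1880000 / 21033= 89.38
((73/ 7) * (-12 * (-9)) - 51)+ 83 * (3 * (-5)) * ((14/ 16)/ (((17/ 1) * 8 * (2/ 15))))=15463677/ 15232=1015.21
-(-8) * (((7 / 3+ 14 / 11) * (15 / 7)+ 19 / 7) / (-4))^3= -64964808 / 456533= -142.30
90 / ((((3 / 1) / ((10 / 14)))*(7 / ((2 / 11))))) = 300 / 539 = 0.56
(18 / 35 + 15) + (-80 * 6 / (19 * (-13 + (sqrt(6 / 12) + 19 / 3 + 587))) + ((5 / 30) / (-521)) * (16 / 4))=4320 * sqrt(2) / 115180907 + 97472714489173 / 6300971517435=15.47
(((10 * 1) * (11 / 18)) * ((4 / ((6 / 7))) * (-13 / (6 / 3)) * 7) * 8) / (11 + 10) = -40040 / 81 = -494.32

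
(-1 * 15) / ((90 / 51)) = -17 / 2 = -8.50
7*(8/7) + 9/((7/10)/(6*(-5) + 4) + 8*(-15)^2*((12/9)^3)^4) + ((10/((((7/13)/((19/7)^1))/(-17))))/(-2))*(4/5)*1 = 14995072673634856/42748326114193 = 350.78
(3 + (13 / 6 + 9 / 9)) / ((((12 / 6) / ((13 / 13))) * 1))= 37 / 12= 3.08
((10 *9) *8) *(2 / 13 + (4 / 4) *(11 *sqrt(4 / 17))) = 1440 / 13 + 15840 *sqrt(17) / 17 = 3952.53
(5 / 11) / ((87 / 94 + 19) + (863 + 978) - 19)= 470 / 1904551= 0.00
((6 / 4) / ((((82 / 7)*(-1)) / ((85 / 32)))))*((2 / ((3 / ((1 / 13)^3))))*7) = -0.00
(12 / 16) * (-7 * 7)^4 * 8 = 34588806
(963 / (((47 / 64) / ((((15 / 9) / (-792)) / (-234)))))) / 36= 535 / 1633203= 0.00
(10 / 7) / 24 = 5 / 84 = 0.06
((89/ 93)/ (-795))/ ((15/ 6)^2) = -356/ 1848375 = -0.00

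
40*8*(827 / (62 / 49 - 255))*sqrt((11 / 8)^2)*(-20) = 356602400 / 12433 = 28681.93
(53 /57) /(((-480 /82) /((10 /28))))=-2173 /38304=-0.06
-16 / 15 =-1.07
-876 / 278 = -438 / 139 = -3.15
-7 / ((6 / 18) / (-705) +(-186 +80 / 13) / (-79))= -15204735 / 4943843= -3.08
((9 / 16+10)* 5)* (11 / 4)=9295 / 64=145.23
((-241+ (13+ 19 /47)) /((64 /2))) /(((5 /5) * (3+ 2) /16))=-10697 /470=-22.76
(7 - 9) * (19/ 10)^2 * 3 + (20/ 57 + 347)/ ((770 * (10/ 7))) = -1338283/ 62700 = -21.34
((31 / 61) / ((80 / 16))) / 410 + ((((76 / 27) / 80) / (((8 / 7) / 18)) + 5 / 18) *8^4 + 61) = 3903786169 / 1125450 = 3468.64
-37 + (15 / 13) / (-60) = -1925 / 52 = -37.02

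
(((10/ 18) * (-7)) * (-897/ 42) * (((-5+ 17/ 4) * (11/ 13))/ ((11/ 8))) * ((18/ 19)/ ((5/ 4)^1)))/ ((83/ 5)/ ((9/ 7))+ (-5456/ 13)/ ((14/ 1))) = 2260440/ 1327891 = 1.70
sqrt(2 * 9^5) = 343.65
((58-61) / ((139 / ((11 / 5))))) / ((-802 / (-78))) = -1287 / 278695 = -0.00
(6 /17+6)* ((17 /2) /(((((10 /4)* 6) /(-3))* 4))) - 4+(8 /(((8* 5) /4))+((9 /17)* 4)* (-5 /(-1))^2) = 7997 /170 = 47.04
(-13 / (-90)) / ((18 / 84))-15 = -1934 / 135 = -14.33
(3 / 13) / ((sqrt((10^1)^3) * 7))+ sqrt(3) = 3 * sqrt(10) / 9100+ sqrt(3) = 1.73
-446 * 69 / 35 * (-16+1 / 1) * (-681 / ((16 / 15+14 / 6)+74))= -34928490 / 301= -116041.50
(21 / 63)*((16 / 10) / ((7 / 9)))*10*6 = 288 / 7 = 41.14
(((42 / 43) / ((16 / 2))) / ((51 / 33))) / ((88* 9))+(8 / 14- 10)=-4631567 / 491232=-9.43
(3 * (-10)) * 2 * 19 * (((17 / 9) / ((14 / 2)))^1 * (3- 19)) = 103360 / 21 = 4921.90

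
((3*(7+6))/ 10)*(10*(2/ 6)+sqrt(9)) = 247/ 10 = 24.70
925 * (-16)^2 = 236800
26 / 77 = 0.34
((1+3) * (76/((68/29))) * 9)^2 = 393466896/289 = 1361477.15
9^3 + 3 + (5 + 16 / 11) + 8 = 8211 / 11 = 746.45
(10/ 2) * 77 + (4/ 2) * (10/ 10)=387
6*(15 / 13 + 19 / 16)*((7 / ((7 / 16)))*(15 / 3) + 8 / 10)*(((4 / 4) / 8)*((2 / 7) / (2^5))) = 147561 / 116480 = 1.27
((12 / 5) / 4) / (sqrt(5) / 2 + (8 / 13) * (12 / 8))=-1872 / 1345 + 1014 * sqrt(5) / 1345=0.29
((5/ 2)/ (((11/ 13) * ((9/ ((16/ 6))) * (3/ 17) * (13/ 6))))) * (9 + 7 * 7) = 39440/ 297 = 132.79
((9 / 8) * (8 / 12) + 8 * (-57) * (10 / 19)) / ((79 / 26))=-12441 / 158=-78.74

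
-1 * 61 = -61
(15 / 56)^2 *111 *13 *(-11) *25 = -89285625 / 3136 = -28471.18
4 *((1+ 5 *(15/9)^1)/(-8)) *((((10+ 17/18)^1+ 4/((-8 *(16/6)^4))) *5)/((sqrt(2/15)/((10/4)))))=-141082025 *sqrt(30)/442368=-1746.82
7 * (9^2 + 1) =574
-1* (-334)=334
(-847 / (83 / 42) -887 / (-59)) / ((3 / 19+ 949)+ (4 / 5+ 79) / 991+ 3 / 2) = -381333381050 / 876634187689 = -0.43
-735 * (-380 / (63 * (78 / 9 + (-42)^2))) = 6650 / 2659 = 2.50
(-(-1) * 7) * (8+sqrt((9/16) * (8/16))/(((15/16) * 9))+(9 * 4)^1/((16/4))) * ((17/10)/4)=119 * sqrt(2)/900+2023/40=50.76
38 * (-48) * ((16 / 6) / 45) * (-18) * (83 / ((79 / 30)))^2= 12062914560 / 6241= 1932849.63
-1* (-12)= 12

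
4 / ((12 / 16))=16 / 3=5.33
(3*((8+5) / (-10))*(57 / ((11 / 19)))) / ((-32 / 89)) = 3759093 / 3520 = 1067.92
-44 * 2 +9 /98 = -8615 /98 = -87.91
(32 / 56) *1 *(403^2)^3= 17135243019935716 / 7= 2447891859990816.57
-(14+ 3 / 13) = -185 / 13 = -14.23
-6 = -6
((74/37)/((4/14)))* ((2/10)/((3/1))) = 7/15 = 0.47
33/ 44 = 3/ 4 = 0.75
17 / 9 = 1.89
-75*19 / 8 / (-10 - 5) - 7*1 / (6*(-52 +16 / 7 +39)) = 21571 / 1800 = 11.98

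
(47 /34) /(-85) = -47 /2890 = -0.02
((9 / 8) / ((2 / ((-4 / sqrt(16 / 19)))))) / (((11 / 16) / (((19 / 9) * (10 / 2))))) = -95 * sqrt(19) / 11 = -37.65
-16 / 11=-1.45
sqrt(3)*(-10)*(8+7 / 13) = -1110*sqrt(3) / 13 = -147.89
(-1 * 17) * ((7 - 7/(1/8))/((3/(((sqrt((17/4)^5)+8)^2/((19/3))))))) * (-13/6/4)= -5361773599/155648 - 3129581 * sqrt(17)/912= -48596.75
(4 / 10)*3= 6 / 5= 1.20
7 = 7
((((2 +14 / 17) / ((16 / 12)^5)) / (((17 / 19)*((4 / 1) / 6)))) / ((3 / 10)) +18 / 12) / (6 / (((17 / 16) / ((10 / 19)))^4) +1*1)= 521892990033 / 135466973632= 3.85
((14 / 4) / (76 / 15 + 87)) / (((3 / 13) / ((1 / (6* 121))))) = 455 / 2005212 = 0.00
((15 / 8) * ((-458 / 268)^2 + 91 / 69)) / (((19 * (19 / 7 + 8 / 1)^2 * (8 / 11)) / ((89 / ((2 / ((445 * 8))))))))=896992123643 / 1129935168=793.84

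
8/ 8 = 1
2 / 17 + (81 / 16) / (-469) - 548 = -69893633 / 127568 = -547.89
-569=-569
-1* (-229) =229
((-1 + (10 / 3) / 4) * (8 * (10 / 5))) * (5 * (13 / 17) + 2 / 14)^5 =-187413115437056 / 71590609797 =-2617.84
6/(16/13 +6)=39/47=0.83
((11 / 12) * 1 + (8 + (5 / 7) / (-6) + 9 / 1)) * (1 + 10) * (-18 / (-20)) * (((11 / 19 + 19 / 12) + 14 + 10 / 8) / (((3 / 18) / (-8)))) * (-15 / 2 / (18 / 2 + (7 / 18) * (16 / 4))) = 528821865 / 5054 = 104634.32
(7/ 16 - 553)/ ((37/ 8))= -8841/ 74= -119.47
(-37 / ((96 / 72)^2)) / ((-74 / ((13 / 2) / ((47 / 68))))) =1989 / 752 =2.64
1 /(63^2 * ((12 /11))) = 11 /47628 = 0.00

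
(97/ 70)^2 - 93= -446291/ 4900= -91.08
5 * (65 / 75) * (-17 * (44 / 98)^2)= -106964 / 7203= -14.85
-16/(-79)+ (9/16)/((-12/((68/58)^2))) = 146803/1063024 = 0.14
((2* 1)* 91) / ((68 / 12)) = 546 / 17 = 32.12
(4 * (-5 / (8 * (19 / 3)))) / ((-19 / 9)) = 135 / 722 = 0.19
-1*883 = -883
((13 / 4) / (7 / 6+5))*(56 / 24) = 91 / 74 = 1.23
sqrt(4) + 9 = 11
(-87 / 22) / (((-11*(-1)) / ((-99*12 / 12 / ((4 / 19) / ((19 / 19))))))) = 14877 / 88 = 169.06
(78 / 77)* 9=702 / 77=9.12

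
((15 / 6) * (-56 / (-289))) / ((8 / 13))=455 / 578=0.79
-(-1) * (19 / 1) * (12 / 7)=228 / 7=32.57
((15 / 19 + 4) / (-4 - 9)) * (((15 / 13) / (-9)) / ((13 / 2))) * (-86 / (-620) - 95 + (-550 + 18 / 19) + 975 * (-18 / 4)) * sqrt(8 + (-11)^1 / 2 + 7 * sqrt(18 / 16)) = -103722598 * sqrt(10 + 21 * sqrt(2)) / 5673837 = -115.18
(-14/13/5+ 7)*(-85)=-7497/13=-576.69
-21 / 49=-3 / 7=-0.43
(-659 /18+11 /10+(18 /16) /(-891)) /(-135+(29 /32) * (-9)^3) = 562516 /12603195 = 0.04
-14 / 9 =-1.56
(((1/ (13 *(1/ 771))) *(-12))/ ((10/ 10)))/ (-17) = 9252/ 221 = 41.86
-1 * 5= -5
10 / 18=5 / 9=0.56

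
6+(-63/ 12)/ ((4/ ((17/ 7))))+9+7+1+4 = 381/ 16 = 23.81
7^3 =343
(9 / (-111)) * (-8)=0.65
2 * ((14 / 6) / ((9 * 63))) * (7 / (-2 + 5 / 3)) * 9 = -14 / 9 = -1.56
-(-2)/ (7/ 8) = 16/ 7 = 2.29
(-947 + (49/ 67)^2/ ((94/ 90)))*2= -399385712/ 210983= -1892.98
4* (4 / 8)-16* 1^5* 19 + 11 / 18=-5425 / 18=-301.39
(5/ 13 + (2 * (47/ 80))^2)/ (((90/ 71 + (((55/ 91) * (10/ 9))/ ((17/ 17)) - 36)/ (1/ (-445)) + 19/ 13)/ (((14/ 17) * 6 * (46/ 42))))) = 3777408243/ 6217433303600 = 0.00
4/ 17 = 0.24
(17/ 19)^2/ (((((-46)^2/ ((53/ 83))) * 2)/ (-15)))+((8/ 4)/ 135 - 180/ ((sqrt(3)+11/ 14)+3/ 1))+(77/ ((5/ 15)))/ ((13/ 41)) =35280 * sqrt(3)/ 2221+330372373376065571/ 494261329072680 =695.93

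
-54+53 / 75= -3997 / 75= -53.29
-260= -260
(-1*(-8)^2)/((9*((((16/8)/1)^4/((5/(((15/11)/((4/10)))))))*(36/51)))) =-374/405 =-0.92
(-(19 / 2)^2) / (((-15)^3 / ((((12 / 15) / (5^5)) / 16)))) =361 / 843750000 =0.00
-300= -300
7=7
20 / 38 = 10 / 19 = 0.53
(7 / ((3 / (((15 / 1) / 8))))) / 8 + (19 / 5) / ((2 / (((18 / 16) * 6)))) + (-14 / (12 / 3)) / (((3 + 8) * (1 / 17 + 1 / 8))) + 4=275281 / 17600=15.64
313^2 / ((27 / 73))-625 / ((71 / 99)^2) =35886514342 / 136107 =263663.99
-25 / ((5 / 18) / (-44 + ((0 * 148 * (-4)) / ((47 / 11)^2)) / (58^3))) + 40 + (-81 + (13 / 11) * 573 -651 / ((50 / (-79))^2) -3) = 81620699 / 27500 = 2968.03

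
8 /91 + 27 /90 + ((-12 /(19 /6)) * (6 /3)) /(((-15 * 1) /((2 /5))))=0.59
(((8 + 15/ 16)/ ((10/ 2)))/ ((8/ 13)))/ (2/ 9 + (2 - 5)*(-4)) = 1521/ 6400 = 0.24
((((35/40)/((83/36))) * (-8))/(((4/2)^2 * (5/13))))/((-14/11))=1287/830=1.55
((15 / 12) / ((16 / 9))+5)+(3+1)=621 / 64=9.70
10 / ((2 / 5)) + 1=26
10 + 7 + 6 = 23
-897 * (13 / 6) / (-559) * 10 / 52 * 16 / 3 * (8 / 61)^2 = 29440 / 480009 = 0.06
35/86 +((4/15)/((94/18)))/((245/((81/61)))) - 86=-25852300483/302038450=-85.59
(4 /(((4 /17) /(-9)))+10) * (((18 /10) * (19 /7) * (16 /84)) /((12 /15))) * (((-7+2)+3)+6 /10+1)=16302 /245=66.54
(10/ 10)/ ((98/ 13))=13/ 98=0.13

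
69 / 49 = 1.41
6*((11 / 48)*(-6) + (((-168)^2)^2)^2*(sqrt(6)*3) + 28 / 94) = -1215 / 188 + 11422121062268141568*sqrt(6) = 27978368382853511068.68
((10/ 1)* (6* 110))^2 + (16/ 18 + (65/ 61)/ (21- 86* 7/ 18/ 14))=1602267514802/ 36783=43560000.95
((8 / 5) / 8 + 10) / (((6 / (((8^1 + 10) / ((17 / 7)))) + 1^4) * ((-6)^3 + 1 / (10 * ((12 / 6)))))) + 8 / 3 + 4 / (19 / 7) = 144694 / 35169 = 4.11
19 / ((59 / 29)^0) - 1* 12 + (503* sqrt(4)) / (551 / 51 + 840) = 355043 / 43391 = 8.18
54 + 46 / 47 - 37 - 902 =-41549 / 47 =-884.02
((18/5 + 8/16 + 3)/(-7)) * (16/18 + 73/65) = -2.04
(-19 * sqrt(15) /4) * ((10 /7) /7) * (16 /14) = -380 * sqrt(15) /343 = -4.29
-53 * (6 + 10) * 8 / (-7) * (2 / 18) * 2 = 13568 / 63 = 215.37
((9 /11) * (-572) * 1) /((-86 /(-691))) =-161694 /43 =-3760.33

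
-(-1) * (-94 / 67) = -94 / 67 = -1.40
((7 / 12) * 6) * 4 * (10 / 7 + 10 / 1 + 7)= 258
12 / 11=1.09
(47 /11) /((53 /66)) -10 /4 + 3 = 617 /106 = 5.82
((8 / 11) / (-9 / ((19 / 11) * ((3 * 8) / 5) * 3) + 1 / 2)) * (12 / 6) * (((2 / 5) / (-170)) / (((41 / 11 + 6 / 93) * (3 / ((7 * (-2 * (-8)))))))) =-1206272 / 4945725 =-0.24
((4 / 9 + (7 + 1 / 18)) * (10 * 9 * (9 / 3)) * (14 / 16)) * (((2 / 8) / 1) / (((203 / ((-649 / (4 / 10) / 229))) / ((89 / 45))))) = -12996225 / 425024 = -30.58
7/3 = 2.33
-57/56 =-1.02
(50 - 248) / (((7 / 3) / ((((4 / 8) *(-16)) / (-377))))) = -4752 / 2639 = -1.80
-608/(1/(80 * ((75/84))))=-304000/7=-43428.57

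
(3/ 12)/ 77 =1/ 308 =0.00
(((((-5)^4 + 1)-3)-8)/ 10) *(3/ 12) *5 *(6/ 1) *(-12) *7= -38745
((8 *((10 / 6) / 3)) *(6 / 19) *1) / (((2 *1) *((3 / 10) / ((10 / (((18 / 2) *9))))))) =0.29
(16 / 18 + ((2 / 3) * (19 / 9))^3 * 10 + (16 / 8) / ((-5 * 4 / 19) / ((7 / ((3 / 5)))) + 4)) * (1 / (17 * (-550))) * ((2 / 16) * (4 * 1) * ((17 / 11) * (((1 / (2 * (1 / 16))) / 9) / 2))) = -149833999 / 139326115500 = -0.00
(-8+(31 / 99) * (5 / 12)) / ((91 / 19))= -177631 / 108108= -1.64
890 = 890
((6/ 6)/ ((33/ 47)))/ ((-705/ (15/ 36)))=-1/ 1188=-0.00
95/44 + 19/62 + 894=1222779/1364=896.47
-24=-24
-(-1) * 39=39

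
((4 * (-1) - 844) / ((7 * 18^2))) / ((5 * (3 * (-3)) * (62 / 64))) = 6784 / 790965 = 0.01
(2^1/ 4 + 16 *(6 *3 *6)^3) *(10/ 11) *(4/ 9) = 806215700/ 99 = 8143592.93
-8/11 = -0.73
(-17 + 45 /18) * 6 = -87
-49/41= -1.20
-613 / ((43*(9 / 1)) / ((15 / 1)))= -3065 / 129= -23.76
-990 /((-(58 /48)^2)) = 570240 /841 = 678.05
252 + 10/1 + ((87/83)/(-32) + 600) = 2289385/2656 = 861.97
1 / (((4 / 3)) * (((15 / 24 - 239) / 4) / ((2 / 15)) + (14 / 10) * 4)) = -240 / 141233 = -0.00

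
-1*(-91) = 91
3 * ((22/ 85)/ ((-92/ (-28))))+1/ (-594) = 272473/ 1161270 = 0.23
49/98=1/2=0.50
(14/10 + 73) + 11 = 427/5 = 85.40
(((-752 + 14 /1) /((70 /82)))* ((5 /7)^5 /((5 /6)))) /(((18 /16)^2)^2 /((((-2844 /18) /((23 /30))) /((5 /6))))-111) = 19582009344000 /11269180408997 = 1.74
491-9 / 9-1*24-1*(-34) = 500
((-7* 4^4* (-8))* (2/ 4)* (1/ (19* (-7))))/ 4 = -256/ 19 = -13.47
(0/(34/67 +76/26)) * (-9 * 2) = 0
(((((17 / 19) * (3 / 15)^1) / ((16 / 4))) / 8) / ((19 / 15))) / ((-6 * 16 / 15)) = -255 / 369664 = -0.00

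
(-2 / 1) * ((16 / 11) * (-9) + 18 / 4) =189 / 11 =17.18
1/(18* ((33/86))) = 43/297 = 0.14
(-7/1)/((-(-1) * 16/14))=-49/8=-6.12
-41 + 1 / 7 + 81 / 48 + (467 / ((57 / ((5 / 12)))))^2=-22528673 / 818748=-27.52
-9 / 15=-3 / 5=-0.60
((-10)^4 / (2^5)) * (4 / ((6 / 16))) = 10000 / 3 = 3333.33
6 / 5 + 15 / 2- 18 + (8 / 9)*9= -13 / 10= -1.30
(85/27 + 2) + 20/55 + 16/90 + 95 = 149524/1485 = 100.69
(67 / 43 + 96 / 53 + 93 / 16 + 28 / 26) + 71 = 38519311 / 474032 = 81.26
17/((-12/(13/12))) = -221/144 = -1.53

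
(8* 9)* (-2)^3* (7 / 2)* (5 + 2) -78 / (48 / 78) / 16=-903675 / 64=-14119.92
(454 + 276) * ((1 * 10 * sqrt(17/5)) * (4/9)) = 5840 * sqrt(85)/9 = 5982.46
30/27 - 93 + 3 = -88.89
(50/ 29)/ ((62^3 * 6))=25/ 20734536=0.00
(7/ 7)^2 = 1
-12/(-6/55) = 110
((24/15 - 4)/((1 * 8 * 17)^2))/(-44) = 3/1017280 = 0.00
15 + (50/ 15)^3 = 1405/ 27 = 52.04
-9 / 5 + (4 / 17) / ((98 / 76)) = -6737 / 4165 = -1.62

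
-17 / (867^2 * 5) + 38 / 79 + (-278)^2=1349828719211 / 17465715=77284.48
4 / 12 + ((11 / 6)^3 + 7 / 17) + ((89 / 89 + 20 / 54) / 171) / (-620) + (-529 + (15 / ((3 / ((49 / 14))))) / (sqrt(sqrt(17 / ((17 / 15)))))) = -50813399383 / 97326360 + 7*15^(3 / 4) / 6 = -513.20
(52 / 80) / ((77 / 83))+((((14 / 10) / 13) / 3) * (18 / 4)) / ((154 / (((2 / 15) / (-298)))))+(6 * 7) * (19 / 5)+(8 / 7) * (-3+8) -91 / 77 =614617362 / 3728725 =164.83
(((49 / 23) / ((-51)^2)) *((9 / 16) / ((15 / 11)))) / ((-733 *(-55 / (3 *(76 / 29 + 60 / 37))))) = 27881 / 261396266150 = 0.00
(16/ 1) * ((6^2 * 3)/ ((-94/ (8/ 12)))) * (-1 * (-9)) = -5184/ 47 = -110.30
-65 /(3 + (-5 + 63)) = -65 /61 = -1.07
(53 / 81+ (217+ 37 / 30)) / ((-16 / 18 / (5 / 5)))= -177299 / 720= -246.25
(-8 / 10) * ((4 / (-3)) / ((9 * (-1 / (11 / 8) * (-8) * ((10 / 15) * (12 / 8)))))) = 11 / 540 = 0.02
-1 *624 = -624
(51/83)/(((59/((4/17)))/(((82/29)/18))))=164/426039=0.00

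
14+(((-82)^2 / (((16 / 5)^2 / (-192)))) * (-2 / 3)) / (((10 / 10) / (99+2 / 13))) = 108340632 / 13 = 8333894.77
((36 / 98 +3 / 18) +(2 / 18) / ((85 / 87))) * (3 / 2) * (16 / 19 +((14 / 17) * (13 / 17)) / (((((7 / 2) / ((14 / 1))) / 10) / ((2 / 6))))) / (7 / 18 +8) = 3695297856 / 3453372265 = 1.07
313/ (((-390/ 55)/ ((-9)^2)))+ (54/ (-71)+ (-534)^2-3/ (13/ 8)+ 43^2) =523206187/ 1846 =283426.97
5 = 5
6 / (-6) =-1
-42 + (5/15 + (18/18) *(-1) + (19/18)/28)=-21485/504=-42.63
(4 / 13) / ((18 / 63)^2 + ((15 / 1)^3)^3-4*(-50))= 196 / 24488420049327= 0.00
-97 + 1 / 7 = -678 / 7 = -96.86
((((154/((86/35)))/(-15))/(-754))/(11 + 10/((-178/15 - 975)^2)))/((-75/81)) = -1062993852459/1953765241221950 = -0.00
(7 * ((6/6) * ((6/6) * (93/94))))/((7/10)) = 465/47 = 9.89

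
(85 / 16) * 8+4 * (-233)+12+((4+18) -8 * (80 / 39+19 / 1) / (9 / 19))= -850145 / 702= -1211.03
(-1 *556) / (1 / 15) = -8340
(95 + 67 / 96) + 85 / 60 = 9323 / 96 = 97.11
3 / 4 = 0.75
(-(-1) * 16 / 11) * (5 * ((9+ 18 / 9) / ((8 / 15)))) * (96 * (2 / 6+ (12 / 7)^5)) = 3663854400 / 16807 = 217995.74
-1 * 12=-12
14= 14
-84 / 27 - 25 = -253 / 9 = -28.11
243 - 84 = 159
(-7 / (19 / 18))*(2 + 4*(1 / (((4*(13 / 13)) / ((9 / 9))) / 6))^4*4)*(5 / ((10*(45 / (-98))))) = 56938 / 95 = 599.35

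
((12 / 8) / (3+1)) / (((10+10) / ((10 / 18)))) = 0.01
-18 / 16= -9 / 8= -1.12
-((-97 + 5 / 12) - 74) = 170.58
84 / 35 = 12 / 5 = 2.40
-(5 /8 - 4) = 27 /8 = 3.38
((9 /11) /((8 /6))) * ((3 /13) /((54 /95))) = 285 /1144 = 0.25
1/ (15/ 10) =2/ 3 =0.67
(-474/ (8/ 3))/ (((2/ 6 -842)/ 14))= 2.96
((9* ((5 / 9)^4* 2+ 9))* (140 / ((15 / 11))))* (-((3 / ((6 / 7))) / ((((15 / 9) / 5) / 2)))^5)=-312141150244 / 9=-34682350027.11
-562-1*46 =-608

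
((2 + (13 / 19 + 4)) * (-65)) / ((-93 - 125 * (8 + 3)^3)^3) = 8255 / 87648782208649408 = 0.00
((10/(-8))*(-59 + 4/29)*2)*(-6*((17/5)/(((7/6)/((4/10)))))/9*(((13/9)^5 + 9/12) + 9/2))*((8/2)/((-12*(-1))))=-26360869273/59934735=-439.83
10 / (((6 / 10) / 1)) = 50 / 3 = 16.67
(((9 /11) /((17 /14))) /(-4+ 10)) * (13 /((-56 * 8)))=-39 /11968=-0.00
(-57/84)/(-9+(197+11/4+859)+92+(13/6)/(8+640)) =-18468/31073959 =-0.00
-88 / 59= -1.49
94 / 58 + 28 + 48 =2251 / 29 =77.62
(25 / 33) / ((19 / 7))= 175 / 627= 0.28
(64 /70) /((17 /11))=352 /595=0.59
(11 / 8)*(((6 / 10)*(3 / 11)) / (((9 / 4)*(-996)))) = -1 / 9960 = -0.00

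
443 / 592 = 0.75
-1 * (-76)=76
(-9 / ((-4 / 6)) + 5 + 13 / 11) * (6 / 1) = 1299 / 11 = 118.09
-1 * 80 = -80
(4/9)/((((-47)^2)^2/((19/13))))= 76/570922677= 0.00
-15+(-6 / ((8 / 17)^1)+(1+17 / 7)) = -681 / 28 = -24.32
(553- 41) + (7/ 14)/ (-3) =3071/ 6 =511.83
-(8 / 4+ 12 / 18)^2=-64 / 9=-7.11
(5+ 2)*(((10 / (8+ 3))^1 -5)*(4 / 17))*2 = -2520 / 187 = -13.48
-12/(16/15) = -45/4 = -11.25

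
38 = 38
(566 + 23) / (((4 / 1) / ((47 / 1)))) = 27683 / 4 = 6920.75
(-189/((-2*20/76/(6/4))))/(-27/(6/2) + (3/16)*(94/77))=-553014/9005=-61.41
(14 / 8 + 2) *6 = 45 / 2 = 22.50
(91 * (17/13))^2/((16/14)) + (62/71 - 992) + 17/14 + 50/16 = 11335663/994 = 11404.09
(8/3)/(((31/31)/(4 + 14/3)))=208/9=23.11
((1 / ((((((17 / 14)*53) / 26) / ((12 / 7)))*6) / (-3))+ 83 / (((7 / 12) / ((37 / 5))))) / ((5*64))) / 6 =2766061 / 5045600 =0.55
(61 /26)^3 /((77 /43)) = 9760183 /1353352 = 7.21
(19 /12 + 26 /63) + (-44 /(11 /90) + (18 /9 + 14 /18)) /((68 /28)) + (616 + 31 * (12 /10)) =10883599 /21420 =508.10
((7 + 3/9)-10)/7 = -8/21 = -0.38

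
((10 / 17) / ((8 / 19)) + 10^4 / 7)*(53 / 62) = 36075245 / 29512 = 1222.39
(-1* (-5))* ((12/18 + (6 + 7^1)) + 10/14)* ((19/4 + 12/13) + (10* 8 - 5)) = 3167225/546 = 5800.78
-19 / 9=-2.11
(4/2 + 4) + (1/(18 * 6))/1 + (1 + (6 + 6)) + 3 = 2377/108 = 22.01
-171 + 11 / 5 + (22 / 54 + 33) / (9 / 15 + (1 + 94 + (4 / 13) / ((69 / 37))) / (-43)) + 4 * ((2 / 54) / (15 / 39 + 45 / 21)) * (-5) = -8333817119 / 43907805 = -189.80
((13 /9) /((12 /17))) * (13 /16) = 2873 /1728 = 1.66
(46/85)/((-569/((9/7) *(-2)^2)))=-0.00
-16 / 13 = -1.23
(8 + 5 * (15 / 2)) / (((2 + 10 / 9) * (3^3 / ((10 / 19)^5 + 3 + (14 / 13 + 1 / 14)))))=1887654745 / 831969264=2.27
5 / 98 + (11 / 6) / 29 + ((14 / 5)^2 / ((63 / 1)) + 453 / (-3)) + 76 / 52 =-620553331 / 4156425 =-149.30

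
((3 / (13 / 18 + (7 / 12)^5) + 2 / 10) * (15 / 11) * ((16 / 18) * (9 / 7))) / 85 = 94295976 / 1286216855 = 0.07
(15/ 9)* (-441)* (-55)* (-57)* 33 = -76039425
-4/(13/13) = -4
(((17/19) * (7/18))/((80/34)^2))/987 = 4913/77155200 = 0.00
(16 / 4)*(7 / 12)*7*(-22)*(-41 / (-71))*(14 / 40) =-154693 / 2130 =-72.63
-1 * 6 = -6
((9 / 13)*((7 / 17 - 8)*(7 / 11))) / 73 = -0.05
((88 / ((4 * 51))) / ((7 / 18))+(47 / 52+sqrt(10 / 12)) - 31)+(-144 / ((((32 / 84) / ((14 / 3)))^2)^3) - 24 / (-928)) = -486607781.21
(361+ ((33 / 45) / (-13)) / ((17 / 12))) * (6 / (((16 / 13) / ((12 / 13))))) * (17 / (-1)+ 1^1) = -25989.13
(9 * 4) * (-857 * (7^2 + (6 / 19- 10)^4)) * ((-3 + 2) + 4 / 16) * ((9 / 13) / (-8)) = -240033114950715 / 13553384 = -17710198.05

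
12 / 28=3 / 7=0.43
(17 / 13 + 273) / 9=3566 / 117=30.48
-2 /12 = -0.17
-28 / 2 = -14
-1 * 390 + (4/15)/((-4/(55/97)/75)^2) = -13543665/37636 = -359.86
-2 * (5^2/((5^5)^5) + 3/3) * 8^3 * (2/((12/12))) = -24414062500000002048/11920928955078125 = -2048.00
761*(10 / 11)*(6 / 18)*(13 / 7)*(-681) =-22457110 / 77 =-291650.78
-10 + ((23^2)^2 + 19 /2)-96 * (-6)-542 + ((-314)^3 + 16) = -61358507 /2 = -30679253.50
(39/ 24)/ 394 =13/ 3152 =0.00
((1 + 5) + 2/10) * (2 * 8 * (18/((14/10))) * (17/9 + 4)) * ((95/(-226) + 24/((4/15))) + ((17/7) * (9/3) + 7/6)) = 12230754880/16611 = 736304.55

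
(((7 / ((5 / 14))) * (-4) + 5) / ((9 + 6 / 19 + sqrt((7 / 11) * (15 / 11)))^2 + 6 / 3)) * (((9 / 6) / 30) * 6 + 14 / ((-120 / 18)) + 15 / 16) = 1082926166322297 / 1476088877719600-40919213693259 * sqrt(105) / 2952177755439200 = 0.59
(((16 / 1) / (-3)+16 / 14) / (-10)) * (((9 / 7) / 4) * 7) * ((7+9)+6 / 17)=9174 / 595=15.42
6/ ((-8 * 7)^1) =-3/ 28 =-0.11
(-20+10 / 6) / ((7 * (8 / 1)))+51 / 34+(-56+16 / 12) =-8987 / 168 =-53.49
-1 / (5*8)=-1 / 40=-0.02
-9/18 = -1/2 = -0.50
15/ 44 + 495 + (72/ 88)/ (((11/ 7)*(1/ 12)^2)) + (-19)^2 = 450757/ 484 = 931.32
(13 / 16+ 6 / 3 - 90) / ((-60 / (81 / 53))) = 7533 / 3392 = 2.22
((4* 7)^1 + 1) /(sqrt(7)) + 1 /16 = 1 /16 + 29* sqrt(7) /7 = 11.02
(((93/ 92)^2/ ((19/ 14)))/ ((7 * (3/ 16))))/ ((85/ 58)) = 334428/ 854335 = 0.39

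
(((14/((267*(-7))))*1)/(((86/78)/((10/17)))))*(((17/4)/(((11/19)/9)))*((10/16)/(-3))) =18525/336776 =0.06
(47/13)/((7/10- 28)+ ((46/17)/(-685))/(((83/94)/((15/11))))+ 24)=-999397190/913902093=-1.09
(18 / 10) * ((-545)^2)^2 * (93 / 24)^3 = 4730898121144875 / 512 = 9240035392861.08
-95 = -95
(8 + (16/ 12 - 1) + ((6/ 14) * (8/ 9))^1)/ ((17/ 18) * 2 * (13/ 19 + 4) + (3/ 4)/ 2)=83448/ 88319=0.94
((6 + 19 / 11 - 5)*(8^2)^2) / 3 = 40960 / 11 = 3723.64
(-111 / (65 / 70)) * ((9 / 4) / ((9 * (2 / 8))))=-119.54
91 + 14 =105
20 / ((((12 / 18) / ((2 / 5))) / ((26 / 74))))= 156 / 37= 4.22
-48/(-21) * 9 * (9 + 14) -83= 390.14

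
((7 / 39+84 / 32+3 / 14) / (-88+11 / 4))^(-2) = 34665226596 / 43467649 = 797.49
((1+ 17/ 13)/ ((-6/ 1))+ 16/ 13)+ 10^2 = 1311/ 13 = 100.85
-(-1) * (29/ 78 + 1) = 107/ 78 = 1.37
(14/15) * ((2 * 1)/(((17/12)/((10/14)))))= 16/17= 0.94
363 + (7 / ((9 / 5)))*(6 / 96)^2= 836387 / 2304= 363.02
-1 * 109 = -109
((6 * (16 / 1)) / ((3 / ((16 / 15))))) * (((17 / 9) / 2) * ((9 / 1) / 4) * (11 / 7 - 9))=-56576 / 105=-538.82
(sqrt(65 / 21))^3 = 65 * sqrt(1365) / 441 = 5.45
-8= -8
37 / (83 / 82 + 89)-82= -602208 / 7381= -81.59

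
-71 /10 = -7.10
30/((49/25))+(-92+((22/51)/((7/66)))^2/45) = -76.33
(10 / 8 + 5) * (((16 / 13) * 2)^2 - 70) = -135075 / 338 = -399.63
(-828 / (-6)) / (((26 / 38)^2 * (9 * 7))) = 16606 / 3549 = 4.68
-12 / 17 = -0.71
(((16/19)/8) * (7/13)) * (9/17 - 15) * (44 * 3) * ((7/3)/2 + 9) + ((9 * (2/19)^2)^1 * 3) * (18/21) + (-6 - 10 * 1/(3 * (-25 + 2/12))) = -92057923982/83211583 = -1106.31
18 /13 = 1.38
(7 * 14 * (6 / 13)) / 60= 49 / 65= 0.75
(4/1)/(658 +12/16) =16/2635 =0.01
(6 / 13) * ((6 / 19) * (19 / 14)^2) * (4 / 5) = 684 / 3185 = 0.21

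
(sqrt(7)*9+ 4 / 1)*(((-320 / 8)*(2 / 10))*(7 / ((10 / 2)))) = -504*sqrt(7) / 5 - 224 / 5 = -311.49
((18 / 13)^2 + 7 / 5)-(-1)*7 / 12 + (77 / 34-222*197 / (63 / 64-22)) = 96783378209 / 46370220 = 2087.19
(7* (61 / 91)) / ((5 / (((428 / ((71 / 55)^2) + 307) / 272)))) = 173379507 / 89124880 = 1.95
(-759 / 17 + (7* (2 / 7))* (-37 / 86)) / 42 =-16633 / 15351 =-1.08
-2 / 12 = -1 / 6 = -0.17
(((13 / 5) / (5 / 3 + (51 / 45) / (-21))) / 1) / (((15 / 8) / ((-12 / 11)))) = -6552 / 6985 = -0.94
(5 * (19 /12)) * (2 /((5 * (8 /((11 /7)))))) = 209 /336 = 0.62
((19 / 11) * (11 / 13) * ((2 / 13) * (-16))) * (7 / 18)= -2128 / 1521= -1.40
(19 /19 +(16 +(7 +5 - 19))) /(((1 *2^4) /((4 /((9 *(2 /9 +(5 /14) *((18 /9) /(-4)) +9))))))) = 70 /2279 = 0.03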